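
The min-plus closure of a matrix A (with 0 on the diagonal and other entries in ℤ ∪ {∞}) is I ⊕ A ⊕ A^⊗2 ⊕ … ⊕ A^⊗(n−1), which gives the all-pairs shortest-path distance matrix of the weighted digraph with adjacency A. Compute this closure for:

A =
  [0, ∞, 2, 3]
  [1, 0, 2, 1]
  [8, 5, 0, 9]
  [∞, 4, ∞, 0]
Closure =
  [0, 7, 2, 3]
  [1, 0, 2, 1]
  [6, 5, 0, 6]
  [5, 4, 6, 0]

This is the Floyd-Warshall all-pairs shortest-path computation. For each intermediate vertex k = 0, 1, …, 3, update dist[i][j] ← min(dist[i][j], dist[i][k] + dist[k][j]). The final matrix gives, for each (i, j), the minimum total weight of any directed path from i to j (possibly empty when i = j).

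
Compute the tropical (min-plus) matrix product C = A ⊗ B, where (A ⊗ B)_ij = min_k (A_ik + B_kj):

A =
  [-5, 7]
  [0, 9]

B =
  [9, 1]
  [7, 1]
A ⊗ B =
  [4, -4]
  [9, 1]

Apply the min-plus product entry-by-entry:
  C[0][0] = min over k of (A[0][0] + B[0][0] = -5 + 9 = 4, A[0][1] + B[1][0] = 7 + 7 = 14) = 4 (attained at k = 0)
  C[0][1] = min over k of (A[0][0] + B[0][1] = -5 + 1 = -4, A[0][1] + B[1][1] = 7 + 1 = 8) = -4 (attained at k = 0)
  C[1][0] = min over k of (A[1][0] + B[0][0] = 0 + 9 = 9, A[1][1] + B[1][0] = 9 + 7 = 16) = 9 (attained at k = 0)
  C[1][1] = min over k of (A[1][0] + B[0][1] = 0 + 1 = 1, A[1][1] + B[1][1] = 9 + 1 = 10) = 1 (attained at k = 0)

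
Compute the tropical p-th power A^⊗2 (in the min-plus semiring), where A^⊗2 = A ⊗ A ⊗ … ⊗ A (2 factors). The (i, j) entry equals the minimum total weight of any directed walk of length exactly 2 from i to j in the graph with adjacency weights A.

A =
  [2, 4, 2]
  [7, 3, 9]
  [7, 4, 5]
A^⊗2 =
  [4, 6, 4]
  [9, 6, 9]
  [9, 7, 9]

Each entry (A^⊗2)_ij equals the minimum over all length-2 walks i = v_0 → v_1 → … → v_2 = j of Σ_t A[v_t][v_{t+1}]. For example, for (i, j) = (0, 2) we minimise over 3 possible intermediate vertex sequences; the minimum is 4, attained along the walk 0 → 0 → 2.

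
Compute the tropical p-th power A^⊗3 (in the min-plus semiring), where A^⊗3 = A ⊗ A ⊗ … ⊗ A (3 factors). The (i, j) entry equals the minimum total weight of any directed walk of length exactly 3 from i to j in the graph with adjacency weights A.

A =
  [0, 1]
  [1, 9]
A^⊗3 =
  [0, 1]
  [1, 2]

Each entry (A^⊗3)_ij equals the minimum over all length-3 walks i = v_0 → v_1 → … → v_3 = j of Σ_t A[v_t][v_{t+1}]. For example, for (i, j) = (0, 1) we minimise over 4 possible intermediate vertex sequences; the minimum is 1, attained along the walk 0 → 0 → 0 → 1.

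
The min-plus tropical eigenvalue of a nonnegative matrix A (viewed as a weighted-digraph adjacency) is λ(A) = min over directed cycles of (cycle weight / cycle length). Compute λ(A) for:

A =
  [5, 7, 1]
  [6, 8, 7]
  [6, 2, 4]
λ(A) = 3

Enumerate directed cycles and compute their means (weight / length). Sample:
  cycle 0 → 0: weight = 5, length = 1, mean = 5/1 ≈ 5.000
  cycle 1 → 1: weight = 8, length = 1, mean = 8/1 ≈ 8.000
  cycle 2 → 2: weight = 4, length = 1, mean = 4/1 ≈ 4.000
  cycle 0 → 1 → 0: weight = 13, length = 2, mean = 13/2 ≈ 6.500
  cycle 0 → 2 → 0: weight = 7, length = 2, mean = 7/2 ≈ 3.500
  cycle 1 → 0 → 1: weight = 13, length = 2, mean = 13/2 ≈ 6.500
Minimum mean = 3.000, attained e.g. along the cycle 0 → 2 → 1 → 0 with weight 9 and length 3. So λ(A) = 9/3 = 3.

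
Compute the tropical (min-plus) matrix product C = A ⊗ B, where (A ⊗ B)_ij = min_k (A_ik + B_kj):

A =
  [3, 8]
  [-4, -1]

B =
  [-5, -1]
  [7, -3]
A ⊗ B =
  [-2, 2]
  [-9, -5]

Apply the min-plus product entry-by-entry:
  C[0][0] = min over k of (A[0][0] + B[0][0] = 3 + -5 = -2, A[0][1] + B[1][0] = 8 + 7 = 15) = -2 (attained at k = 0)
  C[0][1] = min over k of (A[0][0] + B[0][1] = 3 + -1 = 2, A[0][1] + B[1][1] = 8 + -3 = 5) = 2 (attained at k = 0)
  C[1][0] = min over k of (A[1][0] + B[0][0] = -4 + -5 = -9, A[1][1] + B[1][0] = -1 + 7 = 6) = -9 (attained at k = 0)
  C[1][1] = min over k of (A[1][0] + B[0][1] = -4 + -1 = -5, A[1][1] + B[1][1] = -1 + -3 = -4) = -5 (attained at k = 0)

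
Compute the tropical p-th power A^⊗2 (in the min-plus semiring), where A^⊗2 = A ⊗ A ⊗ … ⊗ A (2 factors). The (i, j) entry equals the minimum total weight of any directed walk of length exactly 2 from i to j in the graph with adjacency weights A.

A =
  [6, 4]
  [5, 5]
A^⊗2 =
  [9, 9]
  [10, 9]

Each entry (A^⊗2)_ij equals the minimum over all length-2 walks i = v_0 → v_1 → … → v_2 = j of Σ_t A[v_t][v_{t+1}]. For example, for (i, j) = (0, 1) we minimise over 2 possible intermediate vertex sequences; the minimum is 9, attained along the walk 0 → 1 → 1.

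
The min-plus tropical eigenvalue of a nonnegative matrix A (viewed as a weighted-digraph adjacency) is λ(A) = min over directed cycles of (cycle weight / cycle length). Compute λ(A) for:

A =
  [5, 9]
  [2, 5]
λ(A) = 5

Enumerate directed cycles and compute their means (weight / length). Sample:
  cycle 0 → 0: weight = 5, length = 1, mean = 5/1 ≈ 5.000
  cycle 1 → 1: weight = 5, length = 1, mean = 5/1 ≈ 5.000
  cycle 0 → 1 → 0: weight = 11, length = 2, mean = 11/2 ≈ 5.500
  cycle 1 → 0 → 1: weight = 11, length = 2, mean = 11/2 ≈ 5.500
Minimum mean = 5.000, attained e.g. along the cycle 0 → 0 with weight 5 and length 1. So λ(A) = 5/1 = 5.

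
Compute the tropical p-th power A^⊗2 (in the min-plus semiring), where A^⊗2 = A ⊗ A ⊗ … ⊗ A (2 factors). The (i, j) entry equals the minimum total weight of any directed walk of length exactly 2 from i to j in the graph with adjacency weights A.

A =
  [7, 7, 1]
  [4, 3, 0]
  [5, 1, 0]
A^⊗2 =
  [6, 2, 1]
  [5, 1, 0]
  [5, 1, 0]

Each entry (A^⊗2)_ij equals the minimum over all length-2 walks i = v_0 → v_1 → … → v_2 = j of Σ_t A[v_t][v_{t+1}]. For example, for (i, j) = (0, 2) we minimise over 3 possible intermediate vertex sequences; the minimum is 1, attained along the walk 0 → 2 → 2.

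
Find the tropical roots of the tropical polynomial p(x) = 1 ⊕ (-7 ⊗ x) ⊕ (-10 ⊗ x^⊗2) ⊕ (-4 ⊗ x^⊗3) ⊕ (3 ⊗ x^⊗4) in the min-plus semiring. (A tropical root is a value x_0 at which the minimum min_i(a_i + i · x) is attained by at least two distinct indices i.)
Roots: {-7, -6, 3, 8}

Each tropical root is a break point of the lower envelope of the lines y = a_i + i · x (there are 5 lines, with slopes 0, 1, ..., 4). Only the lines that attain the minimum somewhere contribute to roots; other lines are dominated. Here the surviving (envelope) indices are i = 4, i = 3, i = 2, i = 1, i = 0.
Intersections between consecutive envelope lines give the roots: for adjacent envelope indices i < j the intersection is x = (a_i − a_j) / (j − i). Reading off the sorted break points: {-7, -6, 3, 8}.
Verification: at each break x_0, at least two indices attain the minimum of min_i(a_i + i · x_0).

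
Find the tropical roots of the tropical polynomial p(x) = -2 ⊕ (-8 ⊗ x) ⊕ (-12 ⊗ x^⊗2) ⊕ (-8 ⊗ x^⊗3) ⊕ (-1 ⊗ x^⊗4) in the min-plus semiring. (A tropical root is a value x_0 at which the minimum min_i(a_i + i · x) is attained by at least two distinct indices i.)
Roots: {-7, -4, 4, 6}

Each tropical root is a break point of the lower envelope of the lines y = a_i + i · x (there are 5 lines, with slopes 0, 1, ..., 4). Only the lines that attain the minimum somewhere contribute to roots; other lines are dominated. Here the surviving (envelope) indices are i = 4, i = 3, i = 2, i = 1, i = 0.
Intersections between consecutive envelope lines give the roots: for adjacent envelope indices i < j the intersection is x = (a_i − a_j) / (j − i). Reading off the sorted break points: {-7, -4, 4, 6}.
Verification: at each break x_0, at least two indices attain the minimum of min_i(a_i + i · x_0).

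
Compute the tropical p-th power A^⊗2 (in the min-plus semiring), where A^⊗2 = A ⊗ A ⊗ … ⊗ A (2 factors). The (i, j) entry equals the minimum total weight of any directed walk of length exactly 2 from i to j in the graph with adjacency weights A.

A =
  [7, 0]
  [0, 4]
A^⊗2 =
  [0, 4]
  [4, 0]

Each entry (A^⊗2)_ij equals the minimum over all length-2 walks i = v_0 → v_1 → … → v_2 = j of Σ_t A[v_t][v_{t+1}]. For example, for (i, j) = (0, 1) we minimise over 2 possible intermediate vertex sequences; the minimum is 4, attained along the walk 0 → 1 → 1.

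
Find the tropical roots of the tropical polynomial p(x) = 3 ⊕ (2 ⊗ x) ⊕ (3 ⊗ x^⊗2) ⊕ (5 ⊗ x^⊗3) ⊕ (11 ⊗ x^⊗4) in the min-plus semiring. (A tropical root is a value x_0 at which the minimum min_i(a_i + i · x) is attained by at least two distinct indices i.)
Roots: {-6, -2, -1, 1}

Each tropical root is a break point of the lower envelope of the lines y = a_i + i · x (there are 5 lines, with slopes 0, 1, ..., 4). Only the lines that attain the minimum somewhere contribute to roots; other lines are dominated. Here the surviving (envelope) indices are i = 4, i = 3, i = 2, i = 1, i = 0.
Intersections between consecutive envelope lines give the roots: for adjacent envelope indices i < j the intersection is x = (a_i − a_j) / (j − i). Reading off the sorted break points: {-6, -2, -1, 1}.
Verification: at each break x_0, at least two indices attain the minimum of min_i(a_i + i · x_0).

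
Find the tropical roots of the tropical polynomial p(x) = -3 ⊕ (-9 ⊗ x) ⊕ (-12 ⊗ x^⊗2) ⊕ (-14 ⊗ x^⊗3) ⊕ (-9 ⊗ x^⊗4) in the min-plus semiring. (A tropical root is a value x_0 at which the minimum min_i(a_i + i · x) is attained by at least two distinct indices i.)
Roots: {-5, 2, 3, 6}

Each tropical root is a break point of the lower envelope of the lines y = a_i + i · x (there are 5 lines, with slopes 0, 1, ..., 4). Only the lines that attain the minimum somewhere contribute to roots; other lines are dominated. Here the surviving (envelope) indices are i = 4, i = 3, i = 2, i = 1, i = 0.
Intersections between consecutive envelope lines give the roots: for adjacent envelope indices i < j the intersection is x = (a_i − a_j) / (j − i). Reading off the sorted break points: {-5, 2, 3, 6}.
Verification: at each break x_0, at least two indices attain the minimum of min_i(a_i + i · x_0).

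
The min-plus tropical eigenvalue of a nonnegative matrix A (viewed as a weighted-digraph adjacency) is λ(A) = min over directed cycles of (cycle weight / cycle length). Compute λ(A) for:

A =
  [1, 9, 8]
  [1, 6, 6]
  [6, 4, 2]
λ(A) = 1

Enumerate directed cycles and compute their means (weight / length). Sample:
  cycle 0 → 0: weight = 1, length = 1, mean = 1/1 ≈ 1.000
  cycle 1 → 1: weight = 6, length = 1, mean = 6/1 ≈ 6.000
  cycle 2 → 2: weight = 2, length = 1, mean = 2/1 ≈ 2.000
  cycle 0 → 1 → 0: weight = 10, length = 2, mean = 10/2 ≈ 5.000
  cycle 0 → 2 → 0: weight = 14, length = 2, mean = 14/2 ≈ 7.000
  cycle 1 → 0 → 1: weight = 10, length = 2, mean = 10/2 ≈ 5.000
Minimum mean = 1.000, attained e.g. along the cycle 0 → 0 with weight 1 and length 1. So λ(A) = 1/1 = 1.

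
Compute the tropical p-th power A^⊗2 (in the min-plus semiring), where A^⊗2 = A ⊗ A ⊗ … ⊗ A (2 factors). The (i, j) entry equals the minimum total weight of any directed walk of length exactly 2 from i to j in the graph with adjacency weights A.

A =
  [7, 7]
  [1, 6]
A^⊗2 =
  [8, 13]
  [7, 8]

Each entry (A^⊗2)_ij equals the minimum over all length-2 walks i = v_0 → v_1 → … → v_2 = j of Σ_t A[v_t][v_{t+1}]. For example, for (i, j) = (0, 1) we minimise over 2 possible intermediate vertex sequences; the minimum is 13, attained along the walk 0 → 1 → 1.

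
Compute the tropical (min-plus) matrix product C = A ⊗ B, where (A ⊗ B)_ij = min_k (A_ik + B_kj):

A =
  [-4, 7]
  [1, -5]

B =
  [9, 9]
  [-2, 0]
A ⊗ B =
  [5, 5]
  [-7, -5]

Apply the min-plus product entry-by-entry:
  C[0][0] = min over k of (A[0][0] + B[0][0] = -4 + 9 = 5, A[0][1] + B[1][0] = 7 + -2 = 5) = 5 (attained at k = 0)
  C[0][1] = min over k of (A[0][0] + B[0][1] = -4 + 9 = 5, A[0][1] + B[1][1] = 7 + 0 = 7) = 5 (attained at k = 0)
  C[1][0] = min over k of (A[1][0] + B[0][0] = 1 + 9 = 10, A[1][1] + B[1][0] = -5 + -2 = -7) = -7 (attained at k = 1)
  C[1][1] = min over k of (A[1][0] + B[0][1] = 1 + 9 = 10, A[1][1] + B[1][1] = -5 + 0 = -5) = -5 (attained at k = 1)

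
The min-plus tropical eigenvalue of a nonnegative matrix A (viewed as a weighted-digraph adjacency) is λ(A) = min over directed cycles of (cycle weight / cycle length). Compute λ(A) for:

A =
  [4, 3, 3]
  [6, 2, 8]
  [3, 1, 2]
λ(A) = 2

Enumerate directed cycles and compute their means (weight / length). Sample:
  cycle 0 → 0: weight = 4, length = 1, mean = 4/1 ≈ 4.000
  cycle 1 → 1: weight = 2, length = 1, mean = 2/1 ≈ 2.000
  cycle 2 → 2: weight = 2, length = 1, mean = 2/1 ≈ 2.000
  cycle 0 → 1 → 0: weight = 9, length = 2, mean = 9/2 ≈ 4.500
  cycle 0 → 2 → 0: weight = 6, length = 2, mean = 6/2 ≈ 3.000
  cycle 1 → 0 → 1: weight = 9, length = 2, mean = 9/2 ≈ 4.500
Minimum mean = 2.000, attained e.g. along the cycle 1 → 1 with weight 2 and length 1. So λ(A) = 2/1 = 2.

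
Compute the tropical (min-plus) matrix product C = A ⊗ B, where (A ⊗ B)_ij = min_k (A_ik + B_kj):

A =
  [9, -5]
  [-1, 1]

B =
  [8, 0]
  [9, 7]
A ⊗ B =
  [4, 2]
  [7, -1]

Apply the min-plus product entry-by-entry:
  C[0][0] = min over k of (A[0][0] + B[0][0] = 9 + 8 = 17, A[0][1] + B[1][0] = -5 + 9 = 4) = 4 (attained at k = 1)
  C[0][1] = min over k of (A[0][0] + B[0][1] = 9 + 0 = 9, A[0][1] + B[1][1] = -5 + 7 = 2) = 2 (attained at k = 1)
  C[1][0] = min over k of (A[1][0] + B[0][0] = -1 + 8 = 7, A[1][1] + B[1][0] = 1 + 9 = 10) = 7 (attained at k = 0)
  C[1][1] = min over k of (A[1][0] + B[0][1] = -1 + 0 = -1, A[1][1] + B[1][1] = 1 + 7 = 8) = -1 (attained at k = 0)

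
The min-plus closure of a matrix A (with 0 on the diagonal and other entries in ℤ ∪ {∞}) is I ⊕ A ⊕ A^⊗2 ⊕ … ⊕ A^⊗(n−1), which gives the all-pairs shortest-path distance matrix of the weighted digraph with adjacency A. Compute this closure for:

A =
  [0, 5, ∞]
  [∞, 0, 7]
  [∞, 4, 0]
Closure =
  [0, 5, 12]
  [∞, 0, 7]
  [∞, 4, 0]

This is the Floyd-Warshall all-pairs shortest-path computation. For each intermediate vertex k = 0, 1, …, 2, update dist[i][j] ← min(dist[i][j], dist[i][k] + dist[k][j]). The final matrix gives, for each (i, j), the minimum total weight of any directed path from i to j (possibly empty when i = j).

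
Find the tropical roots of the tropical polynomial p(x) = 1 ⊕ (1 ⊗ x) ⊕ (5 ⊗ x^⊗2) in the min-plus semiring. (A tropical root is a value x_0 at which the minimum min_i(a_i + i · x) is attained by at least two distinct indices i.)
Roots: {-4, 0}

Each tropical root is a break point of the lower envelope of the lines y = a_i + i · x (there are 3 lines, with slopes 0, 1, ..., 2). Only the lines that attain the minimum somewhere contribute to roots; other lines are dominated. Here the surviving (envelope) indices are i = 2, i = 1, i = 0.
Intersections between consecutive envelope lines give the roots: for adjacent envelope indices i < j the intersection is x = (a_i − a_j) / (j − i). Reading off the sorted break points: {-4, 0}.
Verification: at each break x_0, at least two indices attain the minimum of min_i(a_i + i · x_0).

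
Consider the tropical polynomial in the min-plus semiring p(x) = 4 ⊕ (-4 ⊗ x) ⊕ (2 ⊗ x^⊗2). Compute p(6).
p(6) = 2

A tropical monomial a ⊗ x^⊗i evaluates to a + i · x. Evaluating each term at x = 6:
  Term 0 contributes 4 + 0 · 6 = 4
  Term 1 contributes -4 + 1 · 6 = 2
  Term 2 contributes 2 + 2 · 6 = 14
p(6) = ⊕ of these = min[4, 2, 14] = 2.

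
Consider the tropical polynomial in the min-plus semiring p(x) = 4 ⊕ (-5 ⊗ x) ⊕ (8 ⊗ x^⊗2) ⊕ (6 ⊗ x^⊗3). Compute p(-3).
p(-3) = -8

A tropical monomial a ⊗ x^⊗i evaluates to a + i · x. Evaluating each term at x = -3:
  Term 0 contributes 4 + 0 · -3 = 4
  Term 1 contributes -5 + 1 · -3 = -8
  Term 2 contributes 8 + 2 · -3 = 2
  Term 3 contributes 6 + 3 · -3 = -3
p(-3) = ⊕ of these = min[4, -8, 2, -3] = -8.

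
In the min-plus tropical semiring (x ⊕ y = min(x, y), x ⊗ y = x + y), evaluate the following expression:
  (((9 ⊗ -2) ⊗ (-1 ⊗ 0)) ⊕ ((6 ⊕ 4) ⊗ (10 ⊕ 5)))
(((9 ⊗ -2) ⊗ (-1 ⊗ 0)) ⊕ ((6 ⊕ 4) ⊗ (10 ⊕ 5))) = 6

Expand innermost to outermost. Recall ⊕ takes the minimum of its arguments and ⊗ takes their sum. Working out the expression (((9 ⊗ -2) ⊗ (-1 ⊗ 0)) ⊕ ((6 ⊕ 4) ⊗ (10 ⊕ 5))) gives 6.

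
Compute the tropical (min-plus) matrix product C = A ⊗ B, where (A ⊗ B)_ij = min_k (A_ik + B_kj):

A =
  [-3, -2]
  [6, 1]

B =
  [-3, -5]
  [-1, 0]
A ⊗ B =
  [-6, -8]
  [0, 1]

Apply the min-plus product entry-by-entry:
  C[0][0] = min over k of (A[0][0] + B[0][0] = -3 + -3 = -6, A[0][1] + B[1][0] = -2 + -1 = -3) = -6 (attained at k = 0)
  C[0][1] = min over k of (A[0][0] + B[0][1] = -3 + -5 = -8, A[0][1] + B[1][1] = -2 + 0 = -2) = -8 (attained at k = 0)
  C[1][0] = min over k of (A[1][0] + B[0][0] = 6 + -3 = 3, A[1][1] + B[1][0] = 1 + -1 = 0) = 0 (attained at k = 1)
  C[1][1] = min over k of (A[1][0] + B[0][1] = 6 + -5 = 1, A[1][1] + B[1][1] = 1 + 0 = 1) = 1 (attained at k = 0)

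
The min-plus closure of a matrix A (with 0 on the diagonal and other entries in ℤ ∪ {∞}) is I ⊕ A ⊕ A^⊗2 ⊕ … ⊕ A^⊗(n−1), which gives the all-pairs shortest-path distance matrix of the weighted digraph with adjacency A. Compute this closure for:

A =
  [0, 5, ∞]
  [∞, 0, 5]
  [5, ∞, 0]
Closure =
  [0, 5, 10]
  [10, 0, 5]
  [5, 10, 0]

This is the Floyd-Warshall all-pairs shortest-path computation. For each intermediate vertex k = 0, 1, …, 2, update dist[i][j] ← min(dist[i][j], dist[i][k] + dist[k][j]). The final matrix gives, for each (i, j), the minimum total weight of any directed path from i to j (possibly empty when i = j).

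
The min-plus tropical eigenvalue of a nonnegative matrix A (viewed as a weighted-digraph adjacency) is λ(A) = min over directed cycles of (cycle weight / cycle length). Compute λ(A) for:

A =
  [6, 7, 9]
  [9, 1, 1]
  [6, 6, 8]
λ(A) = 1

Enumerate directed cycles and compute their means (weight / length). Sample:
  cycle 0 → 0: weight = 6, length = 1, mean = 6/1 ≈ 6.000
  cycle 1 → 1: weight = 1, length = 1, mean = 1/1 ≈ 1.000
  cycle 2 → 2: weight = 8, length = 1, mean = 8/1 ≈ 8.000
  cycle 0 → 1 → 0: weight = 16, length = 2, mean = 16/2 ≈ 8.000
  cycle 0 → 2 → 0: weight = 15, length = 2, mean = 15/2 ≈ 7.500
  cycle 1 → 0 → 1: weight = 16, length = 2, mean = 16/2 ≈ 8.000
Minimum mean = 1.000, attained e.g. along the cycle 1 → 1 with weight 1 and length 1. So λ(A) = 1/1 = 1.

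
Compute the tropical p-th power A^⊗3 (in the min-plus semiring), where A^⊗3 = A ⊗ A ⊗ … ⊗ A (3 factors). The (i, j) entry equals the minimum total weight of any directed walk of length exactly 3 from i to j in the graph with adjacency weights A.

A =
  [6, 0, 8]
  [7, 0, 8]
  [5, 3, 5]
A^⊗3 =
  [7, 0, 8]
  [7, 0, 8]
  [10, 3, 11]

Each entry (A^⊗3)_ij equals the minimum over all length-3 walks i = v_0 → v_1 → … → v_3 = j of Σ_t A[v_t][v_{t+1}]. For example, for (i, j) = (0, 2) we minimise over 9 possible intermediate vertex sequences; the minimum is 8, attained along the walk 0 → 1 → 1 → 2.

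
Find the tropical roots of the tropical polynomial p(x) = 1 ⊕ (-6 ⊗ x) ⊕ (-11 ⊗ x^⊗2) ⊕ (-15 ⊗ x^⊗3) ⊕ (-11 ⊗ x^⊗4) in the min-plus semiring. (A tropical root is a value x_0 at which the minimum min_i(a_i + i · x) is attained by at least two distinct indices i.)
Roots: {-4, 4, 5, 7}

Each tropical root is a break point of the lower envelope of the lines y = a_i + i · x (there are 5 lines, with slopes 0, 1, ..., 4). Only the lines that attain the minimum somewhere contribute to roots; other lines are dominated. Here the surviving (envelope) indices are i = 4, i = 3, i = 2, i = 1, i = 0.
Intersections between consecutive envelope lines give the roots: for adjacent envelope indices i < j the intersection is x = (a_i − a_j) / (j − i). Reading off the sorted break points: {-4, 4, 5, 7}.
Verification: at each break x_0, at least two indices attain the minimum of min_i(a_i + i · x_0).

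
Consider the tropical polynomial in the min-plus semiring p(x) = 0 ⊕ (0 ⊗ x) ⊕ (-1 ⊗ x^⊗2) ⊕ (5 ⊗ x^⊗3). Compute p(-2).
p(-2) = -5

A tropical monomial a ⊗ x^⊗i evaluates to a + i · x. Evaluating each term at x = -2:
  Term 0 contributes 0 + 0 · -2 = 0
  Term 1 contributes 0 + 1 · -2 = -2
  Term 2 contributes -1 + 2 · -2 = -5
  Term 3 contributes 5 + 3 · -2 = -1
p(-2) = ⊕ of these = min[0, -2, -5, -1] = -5.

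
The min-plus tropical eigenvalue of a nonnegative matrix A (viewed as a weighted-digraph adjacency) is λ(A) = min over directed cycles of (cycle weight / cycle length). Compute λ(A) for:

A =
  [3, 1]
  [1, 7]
λ(A) = 1

Enumerate directed cycles and compute their means (weight / length). Sample:
  cycle 0 → 0: weight = 3, length = 1, mean = 3/1 ≈ 3.000
  cycle 1 → 1: weight = 7, length = 1, mean = 7/1 ≈ 7.000
  cycle 0 → 1 → 0: weight = 2, length = 2, mean = 2/2 ≈ 1.000
  cycle 1 → 0 → 1: weight = 2, length = 2, mean = 2/2 ≈ 1.000
Minimum mean = 1.000, attained e.g. along the cycle 0 → 1 → 0 with weight 2 and length 2. So λ(A) = 2/2 = 1.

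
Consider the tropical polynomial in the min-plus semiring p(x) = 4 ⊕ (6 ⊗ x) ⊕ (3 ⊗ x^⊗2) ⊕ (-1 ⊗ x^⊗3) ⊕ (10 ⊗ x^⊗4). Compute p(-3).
p(-3) = -10

A tropical monomial a ⊗ x^⊗i evaluates to a + i · x. Evaluating each term at x = -3:
  Term 0 contributes 4 + 0 · -3 = 4
  Term 1 contributes 6 + 1 · -3 = 3
  Term 2 contributes 3 + 2 · -3 = -3
  Term 3 contributes -1 + 3 · -3 = -10
  Term 4 contributes 10 + 4 · -3 = -2
p(-3) = ⊕ of these = min[4, 3, -3, -10, -2] = -10.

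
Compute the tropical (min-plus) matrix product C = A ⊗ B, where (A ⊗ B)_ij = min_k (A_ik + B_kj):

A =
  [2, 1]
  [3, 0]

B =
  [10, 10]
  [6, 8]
A ⊗ B =
  [7, 9]
  [6, 8]

Apply the min-plus product entry-by-entry:
  C[0][0] = min over k of (A[0][0] + B[0][0] = 2 + 10 = 12, A[0][1] + B[1][0] = 1 + 6 = 7) = 7 (attained at k = 1)
  C[0][1] = min over k of (A[0][0] + B[0][1] = 2 + 10 = 12, A[0][1] + B[1][1] = 1 + 8 = 9) = 9 (attained at k = 1)
  C[1][0] = min over k of (A[1][0] + B[0][0] = 3 + 10 = 13, A[1][1] + B[1][0] = 0 + 6 = 6) = 6 (attained at k = 1)
  C[1][1] = min over k of (A[1][0] + B[0][1] = 3 + 10 = 13, A[1][1] + B[1][1] = 0 + 8 = 8) = 8 (attained at k = 1)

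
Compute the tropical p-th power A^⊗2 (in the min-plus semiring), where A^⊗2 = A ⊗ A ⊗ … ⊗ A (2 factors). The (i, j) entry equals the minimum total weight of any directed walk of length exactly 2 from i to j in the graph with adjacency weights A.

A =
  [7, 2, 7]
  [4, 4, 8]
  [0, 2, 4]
A^⊗2 =
  [6, 6, 10]
  [8, 6, 11]
  [4, 2, 7]

Each entry (A^⊗2)_ij equals the minimum over all length-2 walks i = v_0 → v_1 → … → v_2 = j of Σ_t A[v_t][v_{t+1}]. For example, for (i, j) = (0, 2) we minimise over 3 possible intermediate vertex sequences; the minimum is 10, attained along the walk 0 → 1 → 2.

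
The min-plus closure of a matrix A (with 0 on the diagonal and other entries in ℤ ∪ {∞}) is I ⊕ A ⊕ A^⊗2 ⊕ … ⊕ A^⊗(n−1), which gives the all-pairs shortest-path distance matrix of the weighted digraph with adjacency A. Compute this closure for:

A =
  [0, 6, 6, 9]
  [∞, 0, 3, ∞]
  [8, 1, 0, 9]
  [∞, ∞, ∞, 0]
Closure =
  [0, 6, 6, 9]
  [11, 0, 3, 12]
  [8, 1, 0, 9]
  [∞, ∞, ∞, 0]

This is the Floyd-Warshall all-pairs shortest-path computation. For each intermediate vertex k = 0, 1, …, 3, update dist[i][j] ← min(dist[i][j], dist[i][k] + dist[k][j]). The final matrix gives, for each (i, j), the minimum total weight of any directed path from i to j (possibly empty when i = j).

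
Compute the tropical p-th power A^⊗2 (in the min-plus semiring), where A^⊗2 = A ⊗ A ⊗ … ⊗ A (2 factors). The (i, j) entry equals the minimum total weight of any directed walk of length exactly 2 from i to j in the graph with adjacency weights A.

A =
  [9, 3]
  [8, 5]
A^⊗2 =
  [11, 8]
  [13, 10]

Each entry (A^⊗2)_ij equals the minimum over all length-2 walks i = v_0 → v_1 → … → v_2 = j of Σ_t A[v_t][v_{t+1}]. For example, for (i, j) = (0, 1) we minimise over 2 possible intermediate vertex sequences; the minimum is 8, attained along the walk 0 → 1 → 1.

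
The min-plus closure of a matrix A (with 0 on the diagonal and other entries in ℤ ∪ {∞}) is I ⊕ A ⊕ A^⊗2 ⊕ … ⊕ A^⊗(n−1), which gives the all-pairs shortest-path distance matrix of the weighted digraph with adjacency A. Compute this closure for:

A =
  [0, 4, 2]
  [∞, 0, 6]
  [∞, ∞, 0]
Closure =
  [0, 4, 2]
  [∞, 0, 6]
  [∞, ∞, 0]

This is the Floyd-Warshall all-pairs shortest-path computation. For each intermediate vertex k = 0, 1, …, 2, update dist[i][j] ← min(dist[i][j], dist[i][k] + dist[k][j]). The final matrix gives, for each (i, j), the minimum total weight of any directed path from i to j (possibly empty when i = j).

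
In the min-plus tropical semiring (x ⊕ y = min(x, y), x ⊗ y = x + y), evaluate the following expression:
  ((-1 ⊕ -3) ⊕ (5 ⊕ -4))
((-1 ⊕ -3) ⊕ (5 ⊕ -4)) = -4

Expand innermost to outermost. Recall ⊕ takes the minimum of its arguments and ⊗ takes their sum. Working out the expression ((-1 ⊕ -3) ⊕ (5 ⊕ -4)) gives -4.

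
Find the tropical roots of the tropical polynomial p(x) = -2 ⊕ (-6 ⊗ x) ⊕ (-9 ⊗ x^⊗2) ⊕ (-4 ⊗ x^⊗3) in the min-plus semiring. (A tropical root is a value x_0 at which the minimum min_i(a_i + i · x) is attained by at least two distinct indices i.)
Roots: {-5, 3, 4}

Each tropical root is a break point of the lower envelope of the lines y = a_i + i · x (there are 4 lines, with slopes 0, 1, ..., 3). Only the lines that attain the minimum somewhere contribute to roots; other lines are dominated. Here the surviving (envelope) indices are i = 3, i = 2, i = 1, i = 0.
Intersections between consecutive envelope lines give the roots: for adjacent envelope indices i < j the intersection is x = (a_i − a_j) / (j − i). Reading off the sorted break points: {-5, 3, 4}.
Verification: at each break x_0, at least two indices attain the minimum of min_i(a_i + i · x_0).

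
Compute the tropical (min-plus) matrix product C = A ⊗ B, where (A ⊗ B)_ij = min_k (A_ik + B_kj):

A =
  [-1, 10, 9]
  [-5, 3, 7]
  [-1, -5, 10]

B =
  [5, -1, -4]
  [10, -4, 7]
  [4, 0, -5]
A ⊗ B =
  [4, -2, -5]
  [0, -6, -9]
  [4, -9, -5]

Apply the min-plus product entry-by-entry:
  C[0][0] = min over k of (A[0][0] + B[0][0] = -1 + 5 = 4, A[0][1] + B[1][0] = 10 + 10 = 20, A[0][2] + B[2][0] = 9 + 4 = 13) = 4 (attained at k = 0)
  C[0][1] = min over k of (A[0][0] + B[0][1] = -1 + -1 = -2, A[0][1] + B[1][1] = 10 + -4 = 6, A[0][2] + B[2][1] = 9 + 0 = 9) = -2 (attained at k = 0)
  C[0][2] = min over k of (A[0][0] + B[0][2] = -1 + -4 = -5, A[0][1] + B[1][2] = 10 + 7 = 17, A[0][2] + B[2][2] = 9 + -5 = 4) = -5 (attained at k = 0)
  C[1][0] = min over k of (A[1][0] + B[0][0] = -5 + 5 = 0, A[1][1] + B[1][0] = 3 + 10 = 13, A[1][2] + B[2][0] = 7 + 4 = 11) = 0 (attained at k = 0)
  C[1][1] = min over k of (A[1][0] + B[0][1] = -5 + -1 = -6, A[1][1] + B[1][1] = 3 + -4 = -1, A[1][2] + B[2][1] = 7 + 0 = 7) = -6 (attained at k = 0)
  C[1][2] = min over k of (A[1][0] + B[0][2] = -5 + -4 = -9, A[1][1] + B[1][2] = 3 + 7 = 10, A[1][2] + B[2][2] = 7 + -5 = 2) = -9 (attained at k = 0)
  C[2][0] = min over k of (A[2][0] + B[0][0] = -1 + 5 = 4, A[2][1] + B[1][0] = -5 + 10 = 5, A[2][2] + B[2][0] = 10 + 4 = 14) = 4 (attained at k = 0)
  C[2][1] = min over k of (A[2][0] + B[0][1] = -1 + -1 = -2, A[2][1] + B[1][1] = -5 + -4 = -9, A[2][2] + B[2][1] = 10 + 0 = 10) = -9 (attained at k = 1)
  C[2][2] = min over k of (A[2][0] + B[0][2] = -1 + -4 = -5, A[2][1] + B[1][2] = -5 + 7 = 2, A[2][2] + B[2][2] = 10 + -5 = 5) = -5 (attained at k = 0)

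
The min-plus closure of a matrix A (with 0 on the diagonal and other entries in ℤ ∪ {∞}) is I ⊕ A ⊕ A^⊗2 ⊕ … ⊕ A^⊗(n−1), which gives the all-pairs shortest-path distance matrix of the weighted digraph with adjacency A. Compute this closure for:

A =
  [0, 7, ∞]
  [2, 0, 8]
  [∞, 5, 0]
Closure =
  [0, 7, 15]
  [2, 0, 8]
  [7, 5, 0]

This is the Floyd-Warshall all-pairs shortest-path computation. For each intermediate vertex k = 0, 1, …, 2, update dist[i][j] ← min(dist[i][j], dist[i][k] + dist[k][j]). The final matrix gives, for each (i, j), the minimum total weight of any directed path from i to j (possibly empty when i = j).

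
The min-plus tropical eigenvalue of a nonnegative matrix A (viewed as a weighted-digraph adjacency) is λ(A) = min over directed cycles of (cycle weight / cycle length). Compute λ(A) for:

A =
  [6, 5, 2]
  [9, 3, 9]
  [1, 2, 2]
λ(A) = 3/2

Enumerate directed cycles and compute their means (weight / length). Sample:
  cycle 0 → 0: weight = 6, length = 1, mean = 6/1 ≈ 6.000
  cycle 1 → 1: weight = 3, length = 1, mean = 3/1 ≈ 3.000
  cycle 2 → 2: weight = 2, length = 1, mean = 2/1 ≈ 2.000
  cycle 0 → 1 → 0: weight = 14, length = 2, mean = 14/2 ≈ 7.000
  cycle 0 → 2 → 0: weight = 3, length = 2, mean = 3/2 ≈ 1.500
  cycle 1 → 0 → 1: weight = 14, length = 2, mean = 14/2 ≈ 7.000
Minimum mean = 1.500, attained e.g. along the cycle 0 → 2 → 0 with weight 3 and length 2. So λ(A) = 3/2 = 3/2.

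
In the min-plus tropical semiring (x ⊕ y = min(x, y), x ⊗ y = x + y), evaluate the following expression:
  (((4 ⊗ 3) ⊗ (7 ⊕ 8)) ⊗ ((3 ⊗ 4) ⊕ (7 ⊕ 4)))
(((4 ⊗ 3) ⊗ (7 ⊕ 8)) ⊗ ((3 ⊗ 4) ⊕ (7 ⊕ 4))) = 18

Expand innermost to outermost. Recall ⊕ takes the minimum of its arguments and ⊗ takes their sum. Working out the expression (((4 ⊗ 3) ⊗ (7 ⊕ 8)) ⊗ ((3 ⊗ 4) ⊕ (7 ⊕ 4))) gives 18.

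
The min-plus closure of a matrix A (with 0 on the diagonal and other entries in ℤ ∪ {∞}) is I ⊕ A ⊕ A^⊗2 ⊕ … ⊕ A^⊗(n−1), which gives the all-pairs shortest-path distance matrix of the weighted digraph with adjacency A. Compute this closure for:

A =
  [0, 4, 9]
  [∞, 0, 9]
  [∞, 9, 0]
Closure =
  [0, 4, 9]
  [∞, 0, 9]
  [∞, 9, 0]

This is the Floyd-Warshall all-pairs shortest-path computation. For each intermediate vertex k = 0, 1, …, 2, update dist[i][j] ← min(dist[i][j], dist[i][k] + dist[k][j]). The final matrix gives, for each (i, j), the minimum total weight of any directed path from i to j (possibly empty when i = j).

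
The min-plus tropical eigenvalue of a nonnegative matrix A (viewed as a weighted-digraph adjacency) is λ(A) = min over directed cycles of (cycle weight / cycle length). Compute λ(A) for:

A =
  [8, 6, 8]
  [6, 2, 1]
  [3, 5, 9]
λ(A) = 2

Enumerate directed cycles and compute their means (weight / length). Sample:
  cycle 0 → 0: weight = 8, length = 1, mean = 8/1 ≈ 8.000
  cycle 1 → 1: weight = 2, length = 1, mean = 2/1 ≈ 2.000
  cycle 2 → 2: weight = 9, length = 1, mean = 9/1 ≈ 9.000
  cycle 0 → 1 → 0: weight = 12, length = 2, mean = 12/2 ≈ 6.000
  cycle 0 → 2 → 0: weight = 11, length = 2, mean = 11/2 ≈ 5.500
  cycle 1 → 0 → 1: weight = 12, length = 2, mean = 12/2 ≈ 6.000
Minimum mean = 2.000, attained e.g. along the cycle 1 → 1 with weight 2 and length 1. So λ(A) = 2/1 = 2.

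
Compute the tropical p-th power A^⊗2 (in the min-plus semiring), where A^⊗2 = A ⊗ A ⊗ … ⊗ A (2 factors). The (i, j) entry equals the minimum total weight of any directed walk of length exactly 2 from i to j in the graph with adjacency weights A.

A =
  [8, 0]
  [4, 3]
A^⊗2 =
  [4, 3]
  [7, 4]

Each entry (A^⊗2)_ij equals the minimum over all length-2 walks i = v_0 → v_1 → … → v_2 = j of Σ_t A[v_t][v_{t+1}]. For example, for (i, j) = (0, 1) we minimise over 2 possible intermediate vertex sequences; the minimum is 3, attained along the walk 0 → 1 → 1.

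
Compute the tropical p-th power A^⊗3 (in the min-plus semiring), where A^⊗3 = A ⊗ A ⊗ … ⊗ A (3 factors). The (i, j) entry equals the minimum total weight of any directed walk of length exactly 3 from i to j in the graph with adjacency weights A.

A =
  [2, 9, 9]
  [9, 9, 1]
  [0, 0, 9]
A^⊗3 =
  [6, 10, 10]
  [3, 10, 2]
  [1, 1, 10]

Each entry (A^⊗3)_ij equals the minimum over all length-3 walks i = v_0 → v_1 → … → v_3 = j of Σ_t A[v_t][v_{t+1}]. For example, for (i, j) = (0, 2) we minimise over 9 possible intermediate vertex sequences; the minimum is 10, attained along the walk 0 → 2 → 1 → 2.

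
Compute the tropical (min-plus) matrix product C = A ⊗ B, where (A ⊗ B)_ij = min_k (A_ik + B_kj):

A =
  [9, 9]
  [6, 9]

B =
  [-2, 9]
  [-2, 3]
A ⊗ B =
  [7, 12]
  [4, 12]

Apply the min-plus product entry-by-entry:
  C[0][0] = min over k of (A[0][0] + B[0][0] = 9 + -2 = 7, A[0][1] + B[1][0] = 9 + -2 = 7) = 7 (attained at k = 0)
  C[0][1] = min over k of (A[0][0] + B[0][1] = 9 + 9 = 18, A[0][1] + B[1][1] = 9 + 3 = 12) = 12 (attained at k = 1)
  C[1][0] = min over k of (A[1][0] + B[0][0] = 6 + -2 = 4, A[1][1] + B[1][0] = 9 + -2 = 7) = 4 (attained at k = 0)
  C[1][1] = min over k of (A[1][0] + B[0][1] = 6 + 9 = 15, A[1][1] + B[1][1] = 9 + 3 = 12) = 12 (attained at k = 1)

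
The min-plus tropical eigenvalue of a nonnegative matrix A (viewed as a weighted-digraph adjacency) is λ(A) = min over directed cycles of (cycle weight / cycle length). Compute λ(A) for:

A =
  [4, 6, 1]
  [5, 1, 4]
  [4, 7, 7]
λ(A) = 1

Enumerate directed cycles and compute their means (weight / length). Sample:
  cycle 0 → 0: weight = 4, length = 1, mean = 4/1 ≈ 4.000
  cycle 1 → 1: weight = 1, length = 1, mean = 1/1 ≈ 1.000
  cycle 2 → 2: weight = 7, length = 1, mean = 7/1 ≈ 7.000
  cycle 0 → 1 → 0: weight = 11, length = 2, mean = 11/2 ≈ 5.500
  cycle 0 → 2 → 0: weight = 5, length = 2, mean = 5/2 ≈ 2.500
  cycle 1 → 0 → 1: weight = 11, length = 2, mean = 11/2 ≈ 5.500
Minimum mean = 1.000, attained e.g. along the cycle 1 → 1 with weight 1 and length 1. So λ(A) = 1/1 = 1.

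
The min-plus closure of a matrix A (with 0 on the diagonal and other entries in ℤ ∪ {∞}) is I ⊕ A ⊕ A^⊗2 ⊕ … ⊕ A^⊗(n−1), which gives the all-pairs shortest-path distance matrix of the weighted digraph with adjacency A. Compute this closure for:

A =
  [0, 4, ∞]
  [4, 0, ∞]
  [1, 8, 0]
Closure =
  [0, 4, ∞]
  [4, 0, ∞]
  [1, 5, 0]

This is the Floyd-Warshall all-pairs shortest-path computation. For each intermediate vertex k = 0, 1, …, 2, update dist[i][j] ← min(dist[i][j], dist[i][k] + dist[k][j]). The final matrix gives, for each (i, j), the minimum total weight of any directed path from i to j (possibly empty when i = j).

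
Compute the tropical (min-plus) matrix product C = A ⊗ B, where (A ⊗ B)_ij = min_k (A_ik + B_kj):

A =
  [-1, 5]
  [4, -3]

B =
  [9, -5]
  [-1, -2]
A ⊗ B =
  [4, -6]
  [-4, -5]

Apply the min-plus product entry-by-entry:
  C[0][0] = min over k of (A[0][0] + B[0][0] = -1 + 9 = 8, A[0][1] + B[1][0] = 5 + -1 = 4) = 4 (attained at k = 1)
  C[0][1] = min over k of (A[0][0] + B[0][1] = -1 + -5 = -6, A[0][1] + B[1][1] = 5 + -2 = 3) = -6 (attained at k = 0)
  C[1][0] = min over k of (A[1][0] + B[0][0] = 4 + 9 = 13, A[1][1] + B[1][0] = -3 + -1 = -4) = -4 (attained at k = 1)
  C[1][1] = min over k of (A[1][0] + B[0][1] = 4 + -5 = -1, A[1][1] + B[1][1] = -3 + -2 = -5) = -5 (attained at k = 1)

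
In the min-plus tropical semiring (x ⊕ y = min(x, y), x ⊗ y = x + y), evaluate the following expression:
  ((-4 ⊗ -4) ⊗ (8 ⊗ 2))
((-4 ⊗ -4) ⊗ (8 ⊗ 2)) = 2

Expand innermost to outermost. Recall ⊕ takes the minimum of its arguments and ⊗ takes their sum. Working out the expression ((-4 ⊗ -4) ⊗ (8 ⊗ 2)) gives 2.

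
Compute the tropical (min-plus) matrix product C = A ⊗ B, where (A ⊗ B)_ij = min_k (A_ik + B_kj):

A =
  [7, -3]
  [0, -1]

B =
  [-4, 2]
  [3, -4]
A ⊗ B =
  [0, -7]
  [-4, -5]

Apply the min-plus product entry-by-entry:
  C[0][0] = min over k of (A[0][0] + B[0][0] = 7 + -4 = 3, A[0][1] + B[1][0] = -3 + 3 = 0) = 0 (attained at k = 1)
  C[0][1] = min over k of (A[0][0] + B[0][1] = 7 + 2 = 9, A[0][1] + B[1][1] = -3 + -4 = -7) = -7 (attained at k = 1)
  C[1][0] = min over k of (A[1][0] + B[0][0] = 0 + -4 = -4, A[1][1] + B[1][0] = -1 + 3 = 2) = -4 (attained at k = 0)
  C[1][1] = min over k of (A[1][0] + B[0][1] = 0 + 2 = 2, A[1][1] + B[1][1] = -1 + -4 = -5) = -5 (attained at k = 1)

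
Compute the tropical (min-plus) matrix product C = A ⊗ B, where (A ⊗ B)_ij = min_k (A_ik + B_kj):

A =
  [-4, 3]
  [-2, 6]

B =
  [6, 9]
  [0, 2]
A ⊗ B =
  [2, 5]
  [4, 7]

Apply the min-plus product entry-by-entry:
  C[0][0] = min over k of (A[0][0] + B[0][0] = -4 + 6 = 2, A[0][1] + B[1][0] = 3 + 0 = 3) = 2 (attained at k = 0)
  C[0][1] = min over k of (A[0][0] + B[0][1] = -4 + 9 = 5, A[0][1] + B[1][1] = 3 + 2 = 5) = 5 (attained at k = 0)
  C[1][0] = min over k of (A[1][0] + B[0][0] = -2 + 6 = 4, A[1][1] + B[1][0] = 6 + 0 = 6) = 4 (attained at k = 0)
  C[1][1] = min over k of (A[1][0] + B[0][1] = -2 + 9 = 7, A[1][1] + B[1][1] = 6 + 2 = 8) = 7 (attained at k = 0)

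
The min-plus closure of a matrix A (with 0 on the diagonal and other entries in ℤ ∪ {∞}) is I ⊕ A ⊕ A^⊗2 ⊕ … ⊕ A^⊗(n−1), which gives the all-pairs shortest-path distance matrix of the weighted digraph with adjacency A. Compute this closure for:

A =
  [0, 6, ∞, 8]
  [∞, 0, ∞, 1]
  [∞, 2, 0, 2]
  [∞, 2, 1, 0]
Closure =
  [0, 6, 8, 7]
  [∞, 0, 2, 1]
  [∞, 2, 0, 2]
  [∞, 2, 1, 0]

This is the Floyd-Warshall all-pairs shortest-path computation. For each intermediate vertex k = 0, 1, …, 3, update dist[i][j] ← min(dist[i][j], dist[i][k] + dist[k][j]). The final matrix gives, for each (i, j), the minimum total weight of any directed path from i to j (possibly empty when i = j).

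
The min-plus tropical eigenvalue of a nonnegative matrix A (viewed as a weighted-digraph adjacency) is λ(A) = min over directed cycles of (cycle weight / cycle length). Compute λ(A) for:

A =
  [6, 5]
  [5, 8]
λ(A) = 5

Enumerate directed cycles and compute their means (weight / length). Sample:
  cycle 0 → 0: weight = 6, length = 1, mean = 6/1 ≈ 6.000
  cycle 1 → 1: weight = 8, length = 1, mean = 8/1 ≈ 8.000
  cycle 0 → 1 → 0: weight = 10, length = 2, mean = 10/2 ≈ 5.000
  cycle 1 → 0 → 1: weight = 10, length = 2, mean = 10/2 ≈ 5.000
Minimum mean = 5.000, attained e.g. along the cycle 0 → 1 → 0 with weight 10 and length 2. So λ(A) = 10/2 = 5.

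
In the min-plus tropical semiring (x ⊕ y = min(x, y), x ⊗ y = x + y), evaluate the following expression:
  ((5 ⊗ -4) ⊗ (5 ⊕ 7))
((5 ⊗ -4) ⊗ (5 ⊕ 7)) = 6

Expand innermost to outermost. Recall ⊕ takes the minimum of its arguments and ⊗ takes their sum. Working out the expression ((5 ⊗ -4) ⊗ (5 ⊕ 7)) gives 6.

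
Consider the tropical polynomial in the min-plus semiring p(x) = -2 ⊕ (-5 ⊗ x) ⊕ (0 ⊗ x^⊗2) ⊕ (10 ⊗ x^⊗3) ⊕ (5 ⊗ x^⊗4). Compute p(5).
p(5) = -2

A tropical monomial a ⊗ x^⊗i evaluates to a + i · x. Evaluating each term at x = 5:
  Term 0 contributes -2 + 0 · 5 = -2
  Term 1 contributes -5 + 1 · 5 = 0
  Term 2 contributes 0 + 2 · 5 = 10
  Term 3 contributes 10 + 3 · 5 = 25
  Term 4 contributes 5 + 4 · 5 = 25
p(5) = ⊕ of these = min[-2, 0, 10, 25, 25] = -2.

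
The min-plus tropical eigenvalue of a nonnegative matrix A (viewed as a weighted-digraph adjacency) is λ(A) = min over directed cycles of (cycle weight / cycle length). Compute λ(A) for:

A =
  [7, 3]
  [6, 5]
λ(A) = 9/2

Enumerate directed cycles and compute their means (weight / length). Sample:
  cycle 0 → 0: weight = 7, length = 1, mean = 7/1 ≈ 7.000
  cycle 1 → 1: weight = 5, length = 1, mean = 5/1 ≈ 5.000
  cycle 0 → 1 → 0: weight = 9, length = 2, mean = 9/2 ≈ 4.500
  cycle 1 → 0 → 1: weight = 9, length = 2, mean = 9/2 ≈ 4.500
Minimum mean = 4.500, attained e.g. along the cycle 0 → 1 → 0 with weight 9 and length 2. So λ(A) = 9/2 = 9/2.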